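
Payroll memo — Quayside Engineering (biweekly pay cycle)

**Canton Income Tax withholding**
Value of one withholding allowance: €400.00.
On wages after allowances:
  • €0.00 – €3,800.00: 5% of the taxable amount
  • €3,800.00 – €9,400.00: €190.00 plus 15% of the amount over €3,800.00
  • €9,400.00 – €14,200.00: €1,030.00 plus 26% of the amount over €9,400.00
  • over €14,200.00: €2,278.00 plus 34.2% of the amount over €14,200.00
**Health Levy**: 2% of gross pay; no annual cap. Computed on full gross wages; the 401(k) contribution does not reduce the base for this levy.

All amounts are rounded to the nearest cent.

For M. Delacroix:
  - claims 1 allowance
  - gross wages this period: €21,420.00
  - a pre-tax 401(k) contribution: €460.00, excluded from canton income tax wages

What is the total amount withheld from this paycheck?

Canton Income Tax: taxable = €21,420.00 − €460.00 − 1×€400.00 = €20,560.00
  €2,278.00 + 34.2% × (€20,560.00 − €14,200.00) = €2,278.00 + 34.2% × €6,360.00 = €4,453.12
Health Levy: 2% × €21,420.00 = €428.40
Total: €4,453.12 + €428.40 = €4,881.52

€4,881.52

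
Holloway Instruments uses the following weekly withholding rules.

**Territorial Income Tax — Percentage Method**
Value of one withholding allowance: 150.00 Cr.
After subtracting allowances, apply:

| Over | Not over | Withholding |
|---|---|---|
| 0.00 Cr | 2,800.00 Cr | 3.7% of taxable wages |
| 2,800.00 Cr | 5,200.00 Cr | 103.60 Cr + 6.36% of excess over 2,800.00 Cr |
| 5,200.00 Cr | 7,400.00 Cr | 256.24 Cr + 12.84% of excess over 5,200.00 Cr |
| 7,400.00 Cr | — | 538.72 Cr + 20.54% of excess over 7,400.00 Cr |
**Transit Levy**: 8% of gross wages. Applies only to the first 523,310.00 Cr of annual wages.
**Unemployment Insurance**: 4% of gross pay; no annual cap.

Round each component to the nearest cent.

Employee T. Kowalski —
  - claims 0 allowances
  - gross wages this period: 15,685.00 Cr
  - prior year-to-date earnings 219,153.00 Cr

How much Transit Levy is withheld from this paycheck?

Transit Levy: 8% × 15,685.00 Cr = 1,254.80 Cr

1,254.80 Cr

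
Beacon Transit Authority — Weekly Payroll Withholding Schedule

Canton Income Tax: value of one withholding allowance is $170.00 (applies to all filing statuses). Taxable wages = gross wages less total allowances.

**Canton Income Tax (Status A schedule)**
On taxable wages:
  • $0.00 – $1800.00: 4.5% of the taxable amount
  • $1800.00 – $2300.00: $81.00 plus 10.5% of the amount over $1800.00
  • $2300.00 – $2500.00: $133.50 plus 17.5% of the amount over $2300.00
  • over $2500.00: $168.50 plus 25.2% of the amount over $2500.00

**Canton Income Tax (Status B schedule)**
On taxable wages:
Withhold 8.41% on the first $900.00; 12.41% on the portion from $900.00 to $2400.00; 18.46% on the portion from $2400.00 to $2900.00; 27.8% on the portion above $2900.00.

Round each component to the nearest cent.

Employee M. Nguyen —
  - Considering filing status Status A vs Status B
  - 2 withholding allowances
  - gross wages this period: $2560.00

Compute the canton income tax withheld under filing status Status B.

$239.50

Canton Income Tax (Status B): taxable = $2560.00 − 2×$170.00 = $2220.00
  $75.69 + 12.41% × ($2220.00 − $900.00) = $75.69 + 12.41% × $1320.00 = $239.50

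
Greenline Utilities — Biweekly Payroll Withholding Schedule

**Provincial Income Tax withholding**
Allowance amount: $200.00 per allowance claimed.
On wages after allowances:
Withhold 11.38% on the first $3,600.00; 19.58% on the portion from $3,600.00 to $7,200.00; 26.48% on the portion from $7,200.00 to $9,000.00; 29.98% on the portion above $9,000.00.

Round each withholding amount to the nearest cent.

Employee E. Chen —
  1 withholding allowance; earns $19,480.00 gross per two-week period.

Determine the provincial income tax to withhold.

$4,673.14

Provincial Income Tax: taxable = $19,480.00 − 1×$200.00 = $19,280.00
  $1,591.20 + 29.98% × ($19,280.00 − $9,000.00) = $1,591.20 + 29.98% × $10,280.00 = $4,673.14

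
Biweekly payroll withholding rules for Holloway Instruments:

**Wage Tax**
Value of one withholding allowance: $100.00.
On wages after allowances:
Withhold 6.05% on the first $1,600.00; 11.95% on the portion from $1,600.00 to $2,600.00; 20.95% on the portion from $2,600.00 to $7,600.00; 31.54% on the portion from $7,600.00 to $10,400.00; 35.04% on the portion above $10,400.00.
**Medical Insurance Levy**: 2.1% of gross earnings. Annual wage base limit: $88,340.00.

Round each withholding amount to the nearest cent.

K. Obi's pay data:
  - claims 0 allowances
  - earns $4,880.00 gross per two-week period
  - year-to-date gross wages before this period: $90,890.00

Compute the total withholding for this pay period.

Wage Tax: taxable = $4,880.00
  $216.30 + 20.95% × ($4,880.00 − $2,600.00) = $216.30 + 20.95% × $2,280.00 = $693.96
Medical Insurance Levy: YTD $90,890.00 ≥ cap $88,340.00 → $0.00
Total: $693.96 + $0.00 = $693.96

$693.96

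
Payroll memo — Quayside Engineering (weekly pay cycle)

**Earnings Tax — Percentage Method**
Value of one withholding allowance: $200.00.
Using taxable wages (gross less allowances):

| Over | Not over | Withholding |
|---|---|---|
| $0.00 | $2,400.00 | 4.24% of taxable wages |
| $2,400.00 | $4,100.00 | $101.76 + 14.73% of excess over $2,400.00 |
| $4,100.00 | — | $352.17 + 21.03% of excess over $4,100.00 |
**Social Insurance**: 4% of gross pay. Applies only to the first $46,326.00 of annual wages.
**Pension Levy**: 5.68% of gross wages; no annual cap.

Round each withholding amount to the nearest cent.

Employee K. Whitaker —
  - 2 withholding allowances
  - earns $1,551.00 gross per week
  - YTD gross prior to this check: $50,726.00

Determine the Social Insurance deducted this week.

Social Insurance: YTD $50,726.00 ≥ cap $46,326.00 → $0.00

$0.00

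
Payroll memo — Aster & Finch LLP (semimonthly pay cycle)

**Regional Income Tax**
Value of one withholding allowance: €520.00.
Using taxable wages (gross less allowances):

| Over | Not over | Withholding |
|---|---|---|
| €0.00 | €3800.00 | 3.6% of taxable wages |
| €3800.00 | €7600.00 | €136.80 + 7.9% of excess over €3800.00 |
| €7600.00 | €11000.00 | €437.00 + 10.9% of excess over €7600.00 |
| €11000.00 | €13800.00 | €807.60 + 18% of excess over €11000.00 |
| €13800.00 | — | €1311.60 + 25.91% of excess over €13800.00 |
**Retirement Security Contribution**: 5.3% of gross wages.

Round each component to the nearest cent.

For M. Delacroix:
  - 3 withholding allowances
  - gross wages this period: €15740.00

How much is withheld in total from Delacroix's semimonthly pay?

Regional Income Tax: taxable = €15740.00 − 3×€520.00 = €14180.00
  €1311.60 + 25.91% × (€14180.00 − €13800.00) = €1311.60 + 25.91% × €380.00 = €1410.06
Retirement Security Contribution: 5.3% × €15740.00 = €834.22
Total: €1410.06 + €834.22 = €2244.28

€2244.28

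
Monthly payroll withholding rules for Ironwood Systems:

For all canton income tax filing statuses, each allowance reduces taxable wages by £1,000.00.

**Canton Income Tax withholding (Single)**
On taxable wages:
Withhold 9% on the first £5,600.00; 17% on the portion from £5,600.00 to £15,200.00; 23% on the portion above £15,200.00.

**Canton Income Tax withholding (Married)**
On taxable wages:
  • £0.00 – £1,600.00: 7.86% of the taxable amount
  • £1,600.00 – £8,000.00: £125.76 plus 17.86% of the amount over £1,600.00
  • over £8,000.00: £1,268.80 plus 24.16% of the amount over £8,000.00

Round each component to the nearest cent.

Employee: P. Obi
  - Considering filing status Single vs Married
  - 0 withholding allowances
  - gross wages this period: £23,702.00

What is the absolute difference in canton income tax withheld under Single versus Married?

£970.94

Canton Income Tax (Single): taxable = £23,702.00
  £2,136.00 + 23% × (£23,702.00 − £15,200.00) = £2,136.00 + 23% × £8,502.00 = £4,091.46
Canton Income Tax (Married): taxable = £23,702.00
  £1,268.80 + 24.16% × (£23,702.00 − £8,000.00) = £1,268.80 + 24.16% × £15,702.00 = £5,062.40
Difference: |£4,091.46 − £5,062.40| = £970.94 (higher under Married)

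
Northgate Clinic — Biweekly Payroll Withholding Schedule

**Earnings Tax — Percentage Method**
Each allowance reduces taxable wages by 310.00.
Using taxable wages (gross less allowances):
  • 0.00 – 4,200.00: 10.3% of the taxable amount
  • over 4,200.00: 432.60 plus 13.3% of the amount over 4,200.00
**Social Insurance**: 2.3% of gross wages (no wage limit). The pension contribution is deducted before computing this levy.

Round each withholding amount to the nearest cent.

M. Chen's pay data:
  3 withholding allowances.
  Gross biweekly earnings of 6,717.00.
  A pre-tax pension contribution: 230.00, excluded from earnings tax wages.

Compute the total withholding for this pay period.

Earnings Tax: taxable = 6,717.00 − 230.00 − 3×310.00 = 5,557.00
  432.60 + 13.3% × (5,557.00 − 4,200.00) = 432.60 + 13.3% × 1,357.00 = 613.08
Social Insurance: 2.3% × 6,487.00 = 149.20
Total: 613.08 + 149.20 = 762.28

762.28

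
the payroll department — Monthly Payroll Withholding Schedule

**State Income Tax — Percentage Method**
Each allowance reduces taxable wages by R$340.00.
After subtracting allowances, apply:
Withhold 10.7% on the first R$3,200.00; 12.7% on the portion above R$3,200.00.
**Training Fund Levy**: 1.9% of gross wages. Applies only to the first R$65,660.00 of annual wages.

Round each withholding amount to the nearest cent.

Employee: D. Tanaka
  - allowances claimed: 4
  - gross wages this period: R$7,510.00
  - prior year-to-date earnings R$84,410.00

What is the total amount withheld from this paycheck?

State Income Tax: taxable = R$7,510.00 − 4×R$340.00 = R$6,150.00
  R$342.40 + 12.7% × (R$6,150.00 − R$3,200.00) = R$342.40 + 12.7% × R$2,950.00 = R$717.05
Training Fund Levy: YTD R$84,410.00 ≥ cap R$65,660.00 → R$0.00
Total: R$717.05 + R$0.00 = R$717.05

R$717.05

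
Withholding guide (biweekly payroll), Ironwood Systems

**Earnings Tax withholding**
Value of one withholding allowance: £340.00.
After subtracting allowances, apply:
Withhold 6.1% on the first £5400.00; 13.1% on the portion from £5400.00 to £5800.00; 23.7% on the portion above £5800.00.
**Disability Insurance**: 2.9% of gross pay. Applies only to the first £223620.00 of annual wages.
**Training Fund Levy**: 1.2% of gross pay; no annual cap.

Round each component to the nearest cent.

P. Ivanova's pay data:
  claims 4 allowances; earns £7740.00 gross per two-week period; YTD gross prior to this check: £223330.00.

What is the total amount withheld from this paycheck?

Earnings Tax: taxable = £7740.00 − 4×£340.00 = £6380.00
  £381.80 + 23.7% × (£6380.00 − £5800.00) = £381.80 + 23.7% × £580.00 = £519.26
Disability Insurance: cap £223620.00 − YTD £223330.00 = £290.00 subject; 2.9% × £290.00 = £8.41
Training Fund Levy: 1.2% × £7740.00 = £92.88
Total: £519.26 + £8.41 + £92.88 = £620.55

£620.55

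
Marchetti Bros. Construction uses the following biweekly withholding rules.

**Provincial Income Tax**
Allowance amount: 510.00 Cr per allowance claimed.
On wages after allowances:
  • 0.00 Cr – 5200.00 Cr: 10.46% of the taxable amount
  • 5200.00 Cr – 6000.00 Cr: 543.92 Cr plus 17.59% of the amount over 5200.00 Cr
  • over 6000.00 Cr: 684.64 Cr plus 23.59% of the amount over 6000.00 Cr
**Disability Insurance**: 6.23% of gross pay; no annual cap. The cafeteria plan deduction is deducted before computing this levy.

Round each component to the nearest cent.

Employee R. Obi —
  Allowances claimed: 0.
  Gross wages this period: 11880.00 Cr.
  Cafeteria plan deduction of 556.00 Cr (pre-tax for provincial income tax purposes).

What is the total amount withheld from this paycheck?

2646.06 Cr

Provincial Income Tax: taxable = 11880.00 Cr − 556.00 Cr = 11324.00 Cr
  684.64 Cr + 23.59% × (11324.00 Cr − 6000.00 Cr) = 684.64 Cr + 23.59% × 5324.00 Cr = 1940.57 Cr
Disability Insurance: 6.23% × 11324.00 Cr = 705.49 Cr
Total: 1940.57 Cr + 705.49 Cr = 2646.06 Cr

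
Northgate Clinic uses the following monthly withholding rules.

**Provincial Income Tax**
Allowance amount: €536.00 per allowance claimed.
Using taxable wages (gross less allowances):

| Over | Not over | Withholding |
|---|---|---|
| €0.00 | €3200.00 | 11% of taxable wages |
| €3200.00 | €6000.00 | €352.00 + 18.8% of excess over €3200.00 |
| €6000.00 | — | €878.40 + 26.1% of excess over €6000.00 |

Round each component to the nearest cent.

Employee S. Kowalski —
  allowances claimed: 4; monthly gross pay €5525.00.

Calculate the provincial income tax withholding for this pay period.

€386.03

Provincial Income Tax: taxable = €5525.00 − 4×€536.00 = €3381.00
  €352.00 + 18.8% × (€3381.00 − €3200.00) = €352.00 + 18.8% × €181.00 = €386.03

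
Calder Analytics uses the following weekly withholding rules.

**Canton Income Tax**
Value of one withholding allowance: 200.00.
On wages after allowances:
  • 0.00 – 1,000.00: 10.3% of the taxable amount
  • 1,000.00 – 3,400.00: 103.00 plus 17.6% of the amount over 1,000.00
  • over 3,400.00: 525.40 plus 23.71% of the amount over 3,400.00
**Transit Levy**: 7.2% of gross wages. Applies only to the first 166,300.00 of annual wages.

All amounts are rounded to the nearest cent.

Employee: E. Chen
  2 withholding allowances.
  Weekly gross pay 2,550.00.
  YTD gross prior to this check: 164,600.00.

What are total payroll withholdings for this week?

Canton Income Tax: taxable = 2,550.00 − 2×200.00 = 2,150.00
  103.00 + 17.6% × (2,150.00 − 1,000.00) = 103.00 + 17.6% × 1,150.00 = 305.40
Transit Levy: cap 166,300.00 − YTD 164,600.00 = 1,700.00 subject; 7.2% × 1,700.00 = 122.40
Total: 305.40 + 122.40 = 427.80

427.80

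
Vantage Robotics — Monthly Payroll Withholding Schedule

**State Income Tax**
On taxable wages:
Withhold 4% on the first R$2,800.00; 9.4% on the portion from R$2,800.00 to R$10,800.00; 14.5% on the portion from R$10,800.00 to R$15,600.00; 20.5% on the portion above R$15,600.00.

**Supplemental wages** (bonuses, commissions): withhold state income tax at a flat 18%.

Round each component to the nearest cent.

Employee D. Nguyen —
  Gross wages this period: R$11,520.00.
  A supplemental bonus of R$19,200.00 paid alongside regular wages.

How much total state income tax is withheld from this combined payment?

State Income Tax: taxable = R$11,520.00
  R$864.00 + 14.5% × (R$11,520.00 − R$10,800.00) = R$864.00 + 14.5% × R$720.00 = R$968.40
Supplemental (18% flat on bonus): 18% × R$19,200.00 = R$3,456.00
Total state income tax: R$968.40 + R$3,456.00 = R$4,424.40

R$4,424.40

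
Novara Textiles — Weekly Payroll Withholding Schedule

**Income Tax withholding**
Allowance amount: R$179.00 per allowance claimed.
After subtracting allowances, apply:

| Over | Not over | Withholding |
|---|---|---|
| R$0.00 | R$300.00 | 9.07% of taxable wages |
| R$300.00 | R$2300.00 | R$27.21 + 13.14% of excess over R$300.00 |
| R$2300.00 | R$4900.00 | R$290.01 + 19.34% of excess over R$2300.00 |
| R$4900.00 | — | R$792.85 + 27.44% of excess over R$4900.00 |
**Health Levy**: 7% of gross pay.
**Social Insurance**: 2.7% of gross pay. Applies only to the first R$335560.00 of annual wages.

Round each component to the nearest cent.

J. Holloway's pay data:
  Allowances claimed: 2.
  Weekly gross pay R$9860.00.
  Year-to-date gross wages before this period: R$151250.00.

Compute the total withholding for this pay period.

Income Tax: taxable = R$9860.00 − 2×R$179.00 = R$9502.00
  R$792.85 + 27.44% × (R$9502.00 − R$4900.00) = R$792.85 + 27.44% × R$4602.00 = R$2055.64
Health Levy: 7% × R$9860.00 = R$690.20
Social Insurance: 2.7% × R$9860.00 = R$266.22
Total: R$2055.64 + R$690.20 + R$266.22 = R$3012.06

R$3012.06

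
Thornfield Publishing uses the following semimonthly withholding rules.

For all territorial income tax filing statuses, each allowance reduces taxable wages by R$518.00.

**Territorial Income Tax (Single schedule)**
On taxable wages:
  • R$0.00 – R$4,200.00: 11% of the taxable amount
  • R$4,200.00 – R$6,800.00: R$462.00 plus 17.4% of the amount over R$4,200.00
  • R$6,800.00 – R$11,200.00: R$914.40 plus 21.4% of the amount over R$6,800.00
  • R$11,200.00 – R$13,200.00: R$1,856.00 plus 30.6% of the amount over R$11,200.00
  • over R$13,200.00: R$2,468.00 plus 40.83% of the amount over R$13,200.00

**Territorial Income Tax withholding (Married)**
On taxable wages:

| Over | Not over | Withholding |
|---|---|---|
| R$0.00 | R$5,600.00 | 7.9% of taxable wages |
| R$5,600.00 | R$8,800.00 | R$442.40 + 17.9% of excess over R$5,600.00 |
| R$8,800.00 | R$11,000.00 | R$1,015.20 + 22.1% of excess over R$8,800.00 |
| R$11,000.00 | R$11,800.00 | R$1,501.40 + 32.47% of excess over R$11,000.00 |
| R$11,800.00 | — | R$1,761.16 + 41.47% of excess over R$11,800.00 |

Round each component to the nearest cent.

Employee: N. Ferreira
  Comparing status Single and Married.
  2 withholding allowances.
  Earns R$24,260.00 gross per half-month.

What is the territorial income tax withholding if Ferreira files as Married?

Territorial Income Tax (Married): taxable = R$24,260.00 − 2×R$518.00 = R$23,224.00
  R$1,761.16 + 41.47% × (R$23,224.00 − R$11,800.00) = R$1,761.16 + 41.47% × R$11,424.00 = R$6,498.69

R$6,498.69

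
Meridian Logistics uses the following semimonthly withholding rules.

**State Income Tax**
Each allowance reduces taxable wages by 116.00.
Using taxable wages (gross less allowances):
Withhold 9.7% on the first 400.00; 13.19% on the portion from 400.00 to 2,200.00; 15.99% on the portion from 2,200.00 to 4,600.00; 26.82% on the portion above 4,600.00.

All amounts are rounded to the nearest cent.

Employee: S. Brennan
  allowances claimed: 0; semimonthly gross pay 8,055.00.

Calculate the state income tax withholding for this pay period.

State Income Tax: taxable = 8,055.00
  659.98 + 26.82% × (8,055.00 − 4,600.00) = 659.98 + 26.82% × 3,455.00 = 1,586.61

1,586.61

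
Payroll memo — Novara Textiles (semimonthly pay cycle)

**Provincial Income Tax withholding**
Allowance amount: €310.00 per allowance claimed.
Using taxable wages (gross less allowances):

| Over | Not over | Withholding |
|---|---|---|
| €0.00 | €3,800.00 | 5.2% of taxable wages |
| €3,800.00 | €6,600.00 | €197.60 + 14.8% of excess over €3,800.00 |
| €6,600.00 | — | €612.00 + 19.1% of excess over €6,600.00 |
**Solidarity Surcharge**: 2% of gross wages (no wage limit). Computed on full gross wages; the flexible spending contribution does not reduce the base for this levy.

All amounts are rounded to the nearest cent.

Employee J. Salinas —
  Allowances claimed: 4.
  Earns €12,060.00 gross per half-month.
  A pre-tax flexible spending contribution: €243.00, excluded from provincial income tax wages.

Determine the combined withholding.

€1,612.81

Provincial Income Tax: taxable = €12,060.00 − €243.00 − 4×€310.00 = €10,577.00
  €612.00 + 19.1% × (€10,577.00 − €6,600.00) = €612.00 + 19.1% × €3,977.00 = €1,371.61
Solidarity Surcharge: 2% × €12,060.00 = €241.20
Total: €1,371.61 + €241.20 = €1,612.81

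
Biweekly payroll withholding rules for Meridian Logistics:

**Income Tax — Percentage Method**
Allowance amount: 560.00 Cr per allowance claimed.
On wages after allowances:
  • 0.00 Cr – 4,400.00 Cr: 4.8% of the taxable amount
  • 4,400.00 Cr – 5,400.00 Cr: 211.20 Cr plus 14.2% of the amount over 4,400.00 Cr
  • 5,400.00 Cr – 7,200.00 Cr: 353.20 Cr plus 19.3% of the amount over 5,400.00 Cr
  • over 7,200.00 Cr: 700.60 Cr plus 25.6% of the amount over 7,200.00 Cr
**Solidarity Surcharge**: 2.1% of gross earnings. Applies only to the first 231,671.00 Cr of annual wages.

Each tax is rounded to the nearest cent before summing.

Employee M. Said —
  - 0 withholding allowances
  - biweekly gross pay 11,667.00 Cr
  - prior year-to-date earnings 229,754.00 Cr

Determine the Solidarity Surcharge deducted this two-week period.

40.26 Cr

Solidarity Surcharge: cap 231,671.00 Cr − YTD 229,754.00 Cr = 1,917.00 Cr subject; 2.1% × 1,917.00 Cr = 40.26 Cr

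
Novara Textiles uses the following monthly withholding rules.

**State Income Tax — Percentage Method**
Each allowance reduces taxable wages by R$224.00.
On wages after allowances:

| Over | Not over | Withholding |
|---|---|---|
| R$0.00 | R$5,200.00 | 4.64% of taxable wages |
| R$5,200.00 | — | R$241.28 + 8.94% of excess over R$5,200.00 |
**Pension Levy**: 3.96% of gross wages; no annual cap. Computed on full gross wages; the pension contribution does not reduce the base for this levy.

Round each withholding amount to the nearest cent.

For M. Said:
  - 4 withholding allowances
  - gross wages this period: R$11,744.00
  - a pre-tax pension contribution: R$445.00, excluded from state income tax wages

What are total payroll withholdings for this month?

R$1,171.49

State Income Tax: taxable = R$11,744.00 − R$445.00 − 4×R$224.00 = R$10,403.00
  R$241.28 + 8.94% × (R$10,403.00 − R$5,200.00) = R$241.28 + 8.94% × R$5,203.00 = R$706.43
Pension Levy: 3.96% × R$11,744.00 = R$465.06
Total: R$706.43 + R$465.06 = R$1,171.49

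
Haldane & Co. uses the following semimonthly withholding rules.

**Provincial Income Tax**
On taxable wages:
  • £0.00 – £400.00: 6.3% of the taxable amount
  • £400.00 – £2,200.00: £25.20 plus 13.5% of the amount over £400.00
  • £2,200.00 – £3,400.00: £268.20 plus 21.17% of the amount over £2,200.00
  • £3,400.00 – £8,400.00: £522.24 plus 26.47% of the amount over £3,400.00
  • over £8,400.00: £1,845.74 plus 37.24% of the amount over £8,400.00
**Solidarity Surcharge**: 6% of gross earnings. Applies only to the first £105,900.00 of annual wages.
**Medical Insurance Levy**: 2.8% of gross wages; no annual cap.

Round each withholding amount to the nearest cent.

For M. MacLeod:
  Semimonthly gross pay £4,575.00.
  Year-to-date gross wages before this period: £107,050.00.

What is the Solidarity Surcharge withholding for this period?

£0.00

Solidarity Surcharge: YTD £107,050.00 ≥ cap £105,900.00 → £0.00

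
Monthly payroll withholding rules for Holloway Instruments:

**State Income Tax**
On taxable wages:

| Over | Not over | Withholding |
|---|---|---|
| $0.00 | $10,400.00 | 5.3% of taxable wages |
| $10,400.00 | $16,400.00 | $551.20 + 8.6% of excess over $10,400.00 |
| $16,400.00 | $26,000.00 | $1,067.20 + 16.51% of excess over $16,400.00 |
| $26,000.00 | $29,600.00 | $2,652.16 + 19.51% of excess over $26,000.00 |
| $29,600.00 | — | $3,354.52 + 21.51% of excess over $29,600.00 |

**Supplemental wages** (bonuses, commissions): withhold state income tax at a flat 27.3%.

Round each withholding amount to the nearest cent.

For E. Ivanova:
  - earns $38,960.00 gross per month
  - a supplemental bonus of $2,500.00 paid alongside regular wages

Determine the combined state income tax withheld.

$6,050.36

State Income Tax: taxable = $38,960.00
  $3,354.52 + 21.51% × ($38,960.00 − $29,600.00) = $3,354.52 + 21.51% × $9,360.00 = $5,367.86
Supplemental (27.3% flat on bonus): 27.3% × $2,500.00 = $682.50
Total state income tax: $5,367.86 + $682.50 = $6,050.36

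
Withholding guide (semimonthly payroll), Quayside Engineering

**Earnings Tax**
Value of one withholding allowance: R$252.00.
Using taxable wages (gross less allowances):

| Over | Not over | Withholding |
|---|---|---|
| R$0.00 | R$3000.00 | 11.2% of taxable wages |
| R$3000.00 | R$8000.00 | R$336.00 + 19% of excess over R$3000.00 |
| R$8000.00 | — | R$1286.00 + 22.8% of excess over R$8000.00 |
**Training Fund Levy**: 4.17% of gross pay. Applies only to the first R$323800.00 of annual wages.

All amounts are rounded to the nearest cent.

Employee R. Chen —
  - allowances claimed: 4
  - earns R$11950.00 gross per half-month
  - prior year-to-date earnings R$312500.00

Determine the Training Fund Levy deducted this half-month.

R$471.21

Training Fund Levy: cap R$323800.00 − YTD R$312500.00 = R$11300.00 subject; 4.17% × R$11300.00 = R$471.21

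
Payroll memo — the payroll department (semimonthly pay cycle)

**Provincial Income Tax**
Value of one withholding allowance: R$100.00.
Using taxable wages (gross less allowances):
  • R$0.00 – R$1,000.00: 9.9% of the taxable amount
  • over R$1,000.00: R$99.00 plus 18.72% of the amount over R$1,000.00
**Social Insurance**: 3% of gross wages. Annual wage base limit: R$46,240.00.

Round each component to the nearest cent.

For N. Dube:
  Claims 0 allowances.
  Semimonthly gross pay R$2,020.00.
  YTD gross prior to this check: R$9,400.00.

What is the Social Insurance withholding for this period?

Social Insurance: 3% × R$2,020.00 = R$60.60

R$60.60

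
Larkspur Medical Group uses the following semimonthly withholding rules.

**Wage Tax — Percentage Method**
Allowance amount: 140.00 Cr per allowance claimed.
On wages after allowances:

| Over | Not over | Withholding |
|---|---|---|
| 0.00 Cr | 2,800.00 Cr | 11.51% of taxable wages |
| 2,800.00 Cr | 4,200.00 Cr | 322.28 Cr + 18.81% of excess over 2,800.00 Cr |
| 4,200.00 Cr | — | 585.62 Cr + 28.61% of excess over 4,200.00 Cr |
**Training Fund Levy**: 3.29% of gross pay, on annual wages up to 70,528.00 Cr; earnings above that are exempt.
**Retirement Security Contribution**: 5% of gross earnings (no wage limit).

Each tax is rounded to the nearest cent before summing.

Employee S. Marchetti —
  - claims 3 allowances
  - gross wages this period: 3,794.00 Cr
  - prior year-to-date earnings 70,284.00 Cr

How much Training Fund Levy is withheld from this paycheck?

Training Fund Levy: cap 70,528.00 Cr − YTD 70,284.00 Cr = 244.00 Cr subject; 3.29% × 244.00 Cr = 8.03 Cr

8.03 Cr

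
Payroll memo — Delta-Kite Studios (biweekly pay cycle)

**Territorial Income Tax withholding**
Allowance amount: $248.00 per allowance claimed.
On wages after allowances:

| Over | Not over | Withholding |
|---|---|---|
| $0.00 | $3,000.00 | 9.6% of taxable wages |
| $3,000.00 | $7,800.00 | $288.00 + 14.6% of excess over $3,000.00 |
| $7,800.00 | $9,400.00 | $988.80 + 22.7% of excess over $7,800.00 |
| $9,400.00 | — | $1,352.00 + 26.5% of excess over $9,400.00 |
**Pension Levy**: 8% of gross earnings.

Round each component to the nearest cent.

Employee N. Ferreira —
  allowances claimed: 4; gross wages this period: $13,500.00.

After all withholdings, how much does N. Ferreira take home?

Territorial Income Tax: taxable = $13,500.00 − 4×$248.00 = $12,508.00
  $1,352.00 + 26.5% × ($12,508.00 − $9,400.00) = $1,352.00 + 26.5% × $3,108.00 = $2,175.62
Pension Levy: 8% × $13,500.00 = $1,080.00
Total withheld: $2,175.62 + $1,080.00 = $3,255.62
Net pay: $13,500.00 − $3,255.62 = $10,244.38

$10,244.38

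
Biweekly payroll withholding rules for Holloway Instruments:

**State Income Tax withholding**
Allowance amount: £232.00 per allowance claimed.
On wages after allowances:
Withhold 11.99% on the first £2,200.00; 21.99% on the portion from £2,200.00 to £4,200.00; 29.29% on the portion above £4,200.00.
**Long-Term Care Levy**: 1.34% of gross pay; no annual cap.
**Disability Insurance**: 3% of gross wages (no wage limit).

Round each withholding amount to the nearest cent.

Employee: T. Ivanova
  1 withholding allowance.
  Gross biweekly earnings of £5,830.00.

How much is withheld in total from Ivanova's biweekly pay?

£1,366.07

State Income Tax: taxable = £5,830.00 − 1×£232.00 = £5,598.00
  £703.58 + 29.29% × (£5,598.00 − £4,200.00) = £703.58 + 29.29% × £1,398.00 = £1,113.05
Long-Term Care Levy: 1.34% × £5,830.00 = £78.12
Disability Insurance: 3% × £5,830.00 = £174.90
Total: £1,113.05 + £78.12 + £174.90 = £1,366.07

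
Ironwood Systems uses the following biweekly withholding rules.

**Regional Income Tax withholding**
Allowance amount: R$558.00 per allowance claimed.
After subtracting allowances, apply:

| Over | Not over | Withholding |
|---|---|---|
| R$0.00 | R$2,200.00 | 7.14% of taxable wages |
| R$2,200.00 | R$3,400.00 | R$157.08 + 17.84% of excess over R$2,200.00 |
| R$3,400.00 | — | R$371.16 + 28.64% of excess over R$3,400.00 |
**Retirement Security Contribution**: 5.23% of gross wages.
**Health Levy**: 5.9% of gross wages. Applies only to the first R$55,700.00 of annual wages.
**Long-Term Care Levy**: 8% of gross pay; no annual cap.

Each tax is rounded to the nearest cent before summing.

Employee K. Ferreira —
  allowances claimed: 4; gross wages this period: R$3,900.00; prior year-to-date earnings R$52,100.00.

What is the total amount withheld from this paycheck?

Regional Income Tax: taxable = R$3,900.00 − 4×R$558.00 = R$1,668.00
  7.14% × R$1,668.00 = R$119.10
Retirement Security Contribution: 5.23% × R$3,900.00 = R$203.97
Health Levy: cap R$55,700.00 − YTD R$52,100.00 = R$3,600.00 subject; 5.9% × R$3,600.00 = R$212.40
Long-Term Care Levy: 8% × R$3,900.00 = R$312.00
Total: R$119.10 + R$203.97 + R$212.40 + R$312.00 = R$847.47

R$847.47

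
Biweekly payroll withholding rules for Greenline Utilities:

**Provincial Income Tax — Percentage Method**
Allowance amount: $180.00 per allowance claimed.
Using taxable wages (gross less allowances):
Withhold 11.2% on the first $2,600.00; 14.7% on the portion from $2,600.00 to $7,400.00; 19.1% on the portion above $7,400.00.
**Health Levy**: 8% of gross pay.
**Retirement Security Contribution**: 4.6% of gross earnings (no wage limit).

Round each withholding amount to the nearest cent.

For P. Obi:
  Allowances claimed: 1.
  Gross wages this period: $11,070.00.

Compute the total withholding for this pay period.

Provincial Income Tax: taxable = $11,070.00 − 1×$180.00 = $10,890.00
  $996.80 + 19.1% × ($10,890.00 − $7,400.00) = $996.80 + 19.1% × $3,490.00 = $1,663.39
Health Levy: 8% × $11,070.00 = $885.60
Retirement Security Contribution: 4.6% × $11,070.00 = $509.22
Total: $1,663.39 + $885.60 + $509.22 = $3,058.21

$3,058.21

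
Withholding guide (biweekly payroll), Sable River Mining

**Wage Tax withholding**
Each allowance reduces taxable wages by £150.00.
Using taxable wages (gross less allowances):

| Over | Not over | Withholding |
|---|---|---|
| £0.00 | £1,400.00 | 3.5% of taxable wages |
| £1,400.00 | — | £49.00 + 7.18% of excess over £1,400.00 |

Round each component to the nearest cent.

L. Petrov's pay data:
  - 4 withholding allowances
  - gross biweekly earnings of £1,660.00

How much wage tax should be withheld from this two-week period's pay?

£37.10

Wage Tax: taxable = £1,660.00 − 4×£150.00 = £1,060.00
  3.5% × £1,060.00 = £37.10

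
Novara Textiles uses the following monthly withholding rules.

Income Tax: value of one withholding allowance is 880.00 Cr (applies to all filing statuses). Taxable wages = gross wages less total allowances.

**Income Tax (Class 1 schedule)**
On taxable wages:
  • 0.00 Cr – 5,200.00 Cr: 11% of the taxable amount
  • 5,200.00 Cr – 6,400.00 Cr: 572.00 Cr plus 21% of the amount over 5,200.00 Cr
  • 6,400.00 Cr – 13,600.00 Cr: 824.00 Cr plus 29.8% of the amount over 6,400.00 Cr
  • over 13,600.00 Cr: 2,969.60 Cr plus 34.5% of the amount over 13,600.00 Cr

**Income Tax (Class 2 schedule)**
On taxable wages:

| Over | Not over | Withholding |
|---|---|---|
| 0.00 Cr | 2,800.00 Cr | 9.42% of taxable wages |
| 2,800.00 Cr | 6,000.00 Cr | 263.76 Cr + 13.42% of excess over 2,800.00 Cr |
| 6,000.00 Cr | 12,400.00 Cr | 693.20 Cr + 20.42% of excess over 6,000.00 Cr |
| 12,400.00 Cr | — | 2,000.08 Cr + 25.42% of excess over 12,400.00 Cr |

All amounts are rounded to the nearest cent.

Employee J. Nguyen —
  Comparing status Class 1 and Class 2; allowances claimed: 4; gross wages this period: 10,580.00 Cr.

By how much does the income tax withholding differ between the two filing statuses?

111.03 Cr

Income Tax (Class 1): taxable = 10,580.00 Cr − 4×880.00 Cr = 7,060.00 Cr
  824.00 Cr + 29.8% × (7,060.00 Cr − 6,400.00 Cr) = 824.00 Cr + 29.8% × 660.00 Cr = 1,020.68 Cr
Income Tax (Class 2): taxable = 10,580.00 Cr − 4×880.00 Cr = 7,060.00 Cr
  693.20 Cr + 20.42% × (7,060.00 Cr − 6,000.00 Cr) = 693.20 Cr + 20.42% × 1,060.00 Cr = 909.65 Cr
Difference: |1,020.68 Cr − 909.65 Cr| = 111.03 Cr (higher under Class 1)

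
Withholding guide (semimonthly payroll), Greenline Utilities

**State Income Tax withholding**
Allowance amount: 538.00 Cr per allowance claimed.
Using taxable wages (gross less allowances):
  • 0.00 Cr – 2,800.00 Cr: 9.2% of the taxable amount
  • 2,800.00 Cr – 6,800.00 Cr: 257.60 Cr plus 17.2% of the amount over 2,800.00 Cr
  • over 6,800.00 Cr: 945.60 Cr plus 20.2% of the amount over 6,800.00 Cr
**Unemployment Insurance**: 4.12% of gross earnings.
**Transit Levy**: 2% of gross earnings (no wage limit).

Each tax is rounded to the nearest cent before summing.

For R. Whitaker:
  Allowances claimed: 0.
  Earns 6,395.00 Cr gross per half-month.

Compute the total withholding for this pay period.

State Income Tax: taxable = 6,395.00 Cr
  257.60 Cr + 17.2% × (6,395.00 Cr − 2,800.00 Cr) = 257.60 Cr + 17.2% × 3,595.00 Cr = 875.94 Cr
Unemployment Insurance: 4.12% × 6,395.00 Cr = 263.47 Cr
Transit Levy: 2% × 6,395.00 Cr = 127.90 Cr
Total: 875.94 Cr + 263.47 Cr + 127.90 Cr = 1,267.31 Cr

1,267.31 Cr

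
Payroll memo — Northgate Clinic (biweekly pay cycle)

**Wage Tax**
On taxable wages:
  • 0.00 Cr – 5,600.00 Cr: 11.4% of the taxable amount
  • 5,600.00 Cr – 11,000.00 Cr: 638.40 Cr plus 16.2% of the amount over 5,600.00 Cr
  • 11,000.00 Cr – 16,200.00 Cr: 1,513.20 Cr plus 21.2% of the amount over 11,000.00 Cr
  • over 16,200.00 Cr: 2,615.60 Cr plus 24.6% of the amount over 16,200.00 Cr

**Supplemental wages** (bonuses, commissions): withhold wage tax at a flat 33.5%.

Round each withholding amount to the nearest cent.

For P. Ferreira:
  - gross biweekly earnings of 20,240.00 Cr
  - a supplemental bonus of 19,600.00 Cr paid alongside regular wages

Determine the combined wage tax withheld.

Wage Tax: taxable = 20,240.00 Cr
  2,615.60 Cr + 24.6% × (20,240.00 Cr − 16,200.00 Cr) = 2,615.60 Cr + 24.6% × 4,040.00 Cr = 3,609.44 Cr
Supplemental (33.5% flat on bonus): 33.5% × 19,600.00 Cr = 6,566.00 Cr
Total wage tax: 3,609.44 Cr + 6,566.00 Cr = 10,175.44 Cr

10,175.44 Cr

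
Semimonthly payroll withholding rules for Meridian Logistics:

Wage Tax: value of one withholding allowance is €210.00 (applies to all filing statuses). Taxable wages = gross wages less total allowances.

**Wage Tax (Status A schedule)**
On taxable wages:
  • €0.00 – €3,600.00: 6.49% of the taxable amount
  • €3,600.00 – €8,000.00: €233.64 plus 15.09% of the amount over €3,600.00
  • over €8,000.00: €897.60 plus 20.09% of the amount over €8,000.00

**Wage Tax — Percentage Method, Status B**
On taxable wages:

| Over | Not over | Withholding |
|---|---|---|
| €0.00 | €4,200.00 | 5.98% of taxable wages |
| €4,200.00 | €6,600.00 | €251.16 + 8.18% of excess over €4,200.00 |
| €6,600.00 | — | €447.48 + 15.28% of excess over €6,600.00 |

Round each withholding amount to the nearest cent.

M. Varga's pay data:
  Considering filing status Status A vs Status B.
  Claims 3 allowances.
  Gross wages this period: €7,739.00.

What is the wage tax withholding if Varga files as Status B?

Wage Tax (Status B): taxable = €7,739.00 − 3×€210.00 = €7,109.00
  €447.48 + 15.28% × (€7,109.00 − €6,600.00) = €447.48 + 15.28% × €509.00 = €525.26

€525.26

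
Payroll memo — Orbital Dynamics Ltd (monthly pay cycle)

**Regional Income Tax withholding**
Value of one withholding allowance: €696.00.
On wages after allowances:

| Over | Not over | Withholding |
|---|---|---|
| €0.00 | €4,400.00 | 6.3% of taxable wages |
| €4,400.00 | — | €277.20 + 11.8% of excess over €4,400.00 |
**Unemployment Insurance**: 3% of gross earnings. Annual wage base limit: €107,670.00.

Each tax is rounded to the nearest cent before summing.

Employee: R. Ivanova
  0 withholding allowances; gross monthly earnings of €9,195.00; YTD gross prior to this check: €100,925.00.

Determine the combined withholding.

Regional Income Tax: taxable = €9,195.00
  €277.20 + 11.8% × (€9,195.00 − €4,400.00) = €277.20 + 11.8% × €4,795.00 = €843.01
Unemployment Insurance: cap €107,670.00 − YTD €100,925.00 = €6,745.00 subject; 3% × €6,745.00 = €202.35
Total: €843.01 + €202.35 = €1,045.36

€1,045.36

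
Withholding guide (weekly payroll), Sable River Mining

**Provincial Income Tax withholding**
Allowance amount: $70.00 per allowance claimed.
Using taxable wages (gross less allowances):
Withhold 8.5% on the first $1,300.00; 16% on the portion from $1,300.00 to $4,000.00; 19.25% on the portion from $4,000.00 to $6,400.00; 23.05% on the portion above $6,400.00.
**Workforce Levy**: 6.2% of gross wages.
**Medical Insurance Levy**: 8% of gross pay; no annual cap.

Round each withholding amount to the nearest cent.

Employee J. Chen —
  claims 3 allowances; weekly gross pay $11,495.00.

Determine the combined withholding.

Provincial Income Tax: taxable = $11,495.00 − 3×$70.00 = $11,285.00
  $1,004.50 + 23.05% × ($11,285.00 − $6,400.00) = $1,004.50 + 23.05% × $4,885.00 = $2,130.49
Workforce Levy: 6.2% × $11,495.00 = $712.69
Medical Insurance Levy: 8% × $11,495.00 = $919.60
Total: $2,130.49 + $712.69 + $919.60 = $3,762.78

$3,762.78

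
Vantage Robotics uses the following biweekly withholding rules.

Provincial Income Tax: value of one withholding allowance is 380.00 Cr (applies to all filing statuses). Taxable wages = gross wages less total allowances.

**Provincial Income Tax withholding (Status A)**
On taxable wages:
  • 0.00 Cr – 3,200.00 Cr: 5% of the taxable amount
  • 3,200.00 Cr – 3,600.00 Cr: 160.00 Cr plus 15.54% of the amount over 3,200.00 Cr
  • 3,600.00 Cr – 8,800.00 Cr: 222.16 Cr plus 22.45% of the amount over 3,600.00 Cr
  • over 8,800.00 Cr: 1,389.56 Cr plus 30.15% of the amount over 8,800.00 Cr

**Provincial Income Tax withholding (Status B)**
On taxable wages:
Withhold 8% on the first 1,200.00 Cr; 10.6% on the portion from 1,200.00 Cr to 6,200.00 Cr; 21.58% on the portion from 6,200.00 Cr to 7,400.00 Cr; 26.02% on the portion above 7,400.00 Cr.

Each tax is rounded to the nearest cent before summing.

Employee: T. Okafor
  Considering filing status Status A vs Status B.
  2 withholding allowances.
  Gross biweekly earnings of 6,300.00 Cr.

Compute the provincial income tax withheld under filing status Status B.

556.04 Cr

Provincial Income Tax (Status B): taxable = 6,300.00 Cr − 2×380.00 Cr = 5,540.00 Cr
  96.00 Cr + 10.6% × (5,540.00 Cr − 1,200.00 Cr) = 96.00 Cr + 10.6% × 4,340.00 Cr = 556.04 Cr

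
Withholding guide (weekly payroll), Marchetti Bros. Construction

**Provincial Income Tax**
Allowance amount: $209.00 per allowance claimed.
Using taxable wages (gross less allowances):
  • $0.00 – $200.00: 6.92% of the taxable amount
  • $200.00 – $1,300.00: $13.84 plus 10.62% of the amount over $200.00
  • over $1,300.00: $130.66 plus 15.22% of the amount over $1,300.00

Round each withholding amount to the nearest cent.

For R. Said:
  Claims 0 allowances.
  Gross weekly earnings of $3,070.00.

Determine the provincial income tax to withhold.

$400.05

Provincial Income Tax: taxable = $3,070.00
  $130.66 + 15.22% × ($3,070.00 − $1,300.00) = $130.66 + 15.22% × $1,770.00 = $400.05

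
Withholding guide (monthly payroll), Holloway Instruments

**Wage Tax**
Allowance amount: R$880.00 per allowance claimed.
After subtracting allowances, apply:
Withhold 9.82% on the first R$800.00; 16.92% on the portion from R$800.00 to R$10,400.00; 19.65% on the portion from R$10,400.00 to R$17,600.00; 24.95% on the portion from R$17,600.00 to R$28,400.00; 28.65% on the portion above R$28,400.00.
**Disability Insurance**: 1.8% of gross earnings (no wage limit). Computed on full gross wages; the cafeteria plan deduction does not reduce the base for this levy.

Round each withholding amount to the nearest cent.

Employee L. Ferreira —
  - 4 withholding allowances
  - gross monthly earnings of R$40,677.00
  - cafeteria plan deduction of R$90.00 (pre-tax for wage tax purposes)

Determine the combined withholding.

R$9,027.57

Wage Tax: taxable = R$40,677.00 − R$90.00 − 4×R$880.00 = R$37,067.00
  R$5,812.28 + 28.65% × (R$37,067.00 − R$28,400.00) = R$5,812.28 + 28.65% × R$8,667.00 = R$8,295.38
Disability Insurance: 1.8% × R$40,677.00 = R$732.19
Total: R$8,295.38 + R$732.19 = R$9,027.57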